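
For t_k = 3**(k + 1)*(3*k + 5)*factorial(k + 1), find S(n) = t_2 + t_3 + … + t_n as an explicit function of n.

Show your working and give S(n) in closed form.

S(n) = 9*3**n*factorial(n + 2) - 162

Compute t_(k+1)/t_k: get 3*(k + 2)*(3*k + 8)/(3*k + 5).
Take A(k)=3*k + 6, B(k)=1, C(k)=k + 5/3.
Need (3*k + 6)·f(k+1) − (1)·f(k) = k + 5/3.
Bound: deg f ≤ 0.
Coefficient equations give f(k) = 1/3.
Get s_k = R·t_k = 3**(k + 1)*factorial(k + 1) with R(k) = B(k−1)f(k)/C(k) = 1/(3*k + 5).
Verify: 3**(k + 1)*(3*k + 5)*factorial(k + 1) matches t_k.
Telescope: S(n) = s_(n+1) − s_(2) = 3**(n + 2)*factorial(n + 2) − (162) = 9*3**n*factorial(n + 2) - 162.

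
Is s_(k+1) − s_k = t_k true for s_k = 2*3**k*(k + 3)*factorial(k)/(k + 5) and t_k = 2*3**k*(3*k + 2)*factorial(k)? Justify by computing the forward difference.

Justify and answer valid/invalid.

s_(k+1) = 6*3**k*(k + 4)*factorial(k + 1)/(k + 6)
s_(k+1) − s_k = 2*3**k*(3*k**3 + 29*k**2 + 78*k + 42)*factorial(k)/((k + 5)*(k + 6))
(s_(k+1) − s_k) − t_k = -4*3**k*(3*k**2 + 17*k + 9)*factorial(k)/((k + 5)*(k + 6))

Invalid: residual -4*3**k*(3*k**2 + 17*k + 9)*factorial(k)/((k + 5)*(k + 6)) ≠ 0.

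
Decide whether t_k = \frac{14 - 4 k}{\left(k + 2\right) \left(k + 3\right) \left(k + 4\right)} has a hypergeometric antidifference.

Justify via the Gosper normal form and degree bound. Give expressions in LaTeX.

Yes. s_k = \frac{k \left(k + 13\right)}{2 \left(k + 2\right) \left(k + 3\right)}.

Ratio r(k) = (k + 2)*(2*k - 5)/((k + 5)*(2*k - 7)).
Take A(k)=k + 2, B(k)=k + 5, C(k)=k - 7/2.
Set up (k + 2)·f(k+1) − (k + 4)·f(k) − (k - 7/2) = 0.
Degrees (1,1,1) ⇒ d ≤ 2.
A polynomial solution: f(k) = -k*(k + 13)/8.
Certificate R = B(k−1)f/C = -k*(k + 4)*(k + 13)/(4*(2*k - 7)) gives s_k = k*(k + 13)/(2*(k + 2)*(k + 3)).
Verify: 2*(7 - 2*k)/(k**3 + 9*k**2 + 26*k + 24) matches t_k.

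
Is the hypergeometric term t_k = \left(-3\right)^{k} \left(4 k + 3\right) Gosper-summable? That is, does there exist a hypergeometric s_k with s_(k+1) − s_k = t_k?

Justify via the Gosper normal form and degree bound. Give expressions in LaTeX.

The ratio is 3*(-4*k - 7)/(4*k + 3).
A = -3, B = 1, C = k + 3/4.
Key eq: (-3)·f(k+1) = (1)·f(k) + (k + 3/4).
Degrees (0,0,1) ⇒ d ≤ 1.
A polynomial solution: f(k) = -k/4.
Then R = B(k−1)f/C = -k/(4*k + 3), so s_k = R(k)·t_k = -(-3)**k*k.
Check: Δs_k = (-3)**k*(4*k + 3). ✓

Yes. s_k = - \left(-3\right)^{k} k.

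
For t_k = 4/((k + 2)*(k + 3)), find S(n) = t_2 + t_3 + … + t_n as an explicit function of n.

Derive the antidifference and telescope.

S(n) = (n - 1)/(n + 3)

The ratio is (k + 2)/(k + 4).
Gosper form: A/B · C(k+1)/C(k) with A=k + 2, B=k + 4, C=1.
Set up (k + 2)·f(k+1) − (k + 3)·f(k) − (1) = 0.
From deg A=1, deg B=1, deg C=0: d=1.
Coefficient equations give f(k) = k/2.
So s_k = (B(k−1)f/C)·t_k = (k*(k + 3)/2)·t_k = 2*k/(k + 2).
Check: Δs_k = 4/(k**2 + 5*k + 6). ✓
Telescope: S(n) = s_(n+1) − s_(2) = 2*(n + 1)/(n + 3) − (1) = (n - 1)/(n + 3).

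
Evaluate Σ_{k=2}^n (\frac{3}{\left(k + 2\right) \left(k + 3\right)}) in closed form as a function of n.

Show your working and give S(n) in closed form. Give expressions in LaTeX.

S(n) = \frac{3 \left(n - 1\right)}{4 \left(n + 3\right)}

r(k) = (k + 2)/(k + 4) after simplifying.
So A=k + 2 and B=k + 4, with C=1.
Key eq: (k + 2)·f(k+1) = (k + 3)·f(k) + (1).
deg f ≤ 1 (via 1,1,0).
Solve for f: f(k) = k/2 (degree 1 ≤ 1).
Then R = B(k−1)f/C = k*(k + 3)/2, so s_k = R(k)·t_k = 3*k/(2*(k + 2)).
s_(k+1) − s_k = 3/(k**2 + 5*k + 6) = t_k.
Telescope: S(n) = s_(n+1) − s_(2) = 3*(n + 1)/(2*(n + 3)) − (3/4) = 3*(n - 1)/(4*(n + 3)).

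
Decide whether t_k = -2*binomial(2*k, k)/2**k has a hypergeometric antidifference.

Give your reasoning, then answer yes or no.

No; the degree bound rules out any f.

Compute t_(k+1)/t_k: get (2*k + 1)/(k + 1).
Take A(k)=2*k + 1, B(k)=k + 1, C(k)=1.
Need (2*k + 1)·f(k+1) − (k)·f(k) = 1.
deg f ≤ -1 (via 1,1,0).
deg f ≤ -1 is impossible — no certificate.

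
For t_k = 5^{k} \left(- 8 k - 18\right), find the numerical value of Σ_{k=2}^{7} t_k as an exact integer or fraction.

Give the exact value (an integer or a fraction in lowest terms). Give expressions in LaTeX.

Σ = -7031100

Compute t_(k+1)/t_k: get 5*(4*k + 13)/(4*k + 9).
A = 5, B = 1, C = k + 9/4.
f must satisfy (5)·f(k+1) − (1)·f(k) = k + 9/4.
Bound: deg f ≤ 1.
Solving with deg f ≤ 1: f(k) = (k + 1)/4.
So s_k = (B(k−1)f/C)·t_k = ((k + 1)/(4*k + 9))·t_k = -2*5**k*(k + 1).
s_(k+1) − s_k = 5**k*(-8*k - 18) = t_k.
Evaluate s at k=8 and k=2: -7031250 and -150; difference -7031100.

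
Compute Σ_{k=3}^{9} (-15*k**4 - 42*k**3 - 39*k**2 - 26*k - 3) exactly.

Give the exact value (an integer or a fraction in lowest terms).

Σ = -326445

r(k) = (15*k**4 + 102*k**3 + 255*k**2 + 290*k + 125)/(15*k**4 + 42*k**3 + 39*k**2 + 26*k + 3) after simplifying.
Take A(k)=1, B(k)=1, C(k)=k**4 + 14*k**3/5 + 13*k**2/5 + 26*k/15 + 1/5.
Need (1)·f(k+1) − (1)·f(k) = k**4 + 14*k**3/5 + 13*k**2/5 + 26*k/15 + 1/5.
d = 5 from the (0,0,4) case.
Match coefficients ⇒ f(k) = k*(k + 2)*(3*k**3 - 3*k**2 + 3*k - 2)/15.
Certificate R = B(k−1)f/C = k*(k + 2)*(3*k**3 - 3*k**2 + 3*k - 2)/(15*k**4 + 42*k**3 + 39*k**2 + 26*k + 3) gives s_k = k*(-3*k**4 - 3*k**3 + 3*k**2 - 4*k + 4).
Verify: -15*k**4 - 42*k**3 - 39*k**2 - 26*k - 3 matches t_k.
Telescoping: Σ = s_(10) − s_(3) = -327360 − (-915) = -326445.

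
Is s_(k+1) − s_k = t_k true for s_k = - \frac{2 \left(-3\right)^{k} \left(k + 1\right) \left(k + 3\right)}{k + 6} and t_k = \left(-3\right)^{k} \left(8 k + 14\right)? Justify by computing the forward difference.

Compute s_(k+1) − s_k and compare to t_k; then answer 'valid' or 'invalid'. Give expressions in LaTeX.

s_(k+1) = 6*(-3)**k*(k + 2)*(k + 4)/(k + 7)
s_(k+1) − s_k = (-3)**k*(8*k**3 + 94*k**2 + 326*k + 330)/(k**2 + 13*k + 42)
(s_(k+1) − s_k) − t_k = (-3)**(k + 1)*(8*k**2 + 64*k + 86)/(k**2 + 13*k + 42)

Invalid: residual \frac{\left(-3\right)^{k + 1} \left(8 k^{2} + 64 k + 86\right)}{k^{2} + 13 k + 42} ≠ 0.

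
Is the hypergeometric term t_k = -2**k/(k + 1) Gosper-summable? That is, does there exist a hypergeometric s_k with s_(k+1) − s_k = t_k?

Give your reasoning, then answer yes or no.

No. Not Gosper-summable.

Ratio r(k) = 2*(k + 1)/(k + 2).
A = 2*k + 2, B = k + 2, C = 1.
Set up (2*k + 2)·f(k+1) − (k + 1)·f(k) − (1) = 0.
d = -1 from the (1,1,0) case.
deg f ≤ -1 is impossible — no certificate.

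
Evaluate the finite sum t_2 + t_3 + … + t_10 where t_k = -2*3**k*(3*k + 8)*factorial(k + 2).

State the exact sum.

Σ = -2206196107314768

r(k) = 3*(k + 3)*(3*k + 11)/(3*k + 8) after simplifying.
Factor: A=3*k + 9; B=1; C=k + 8/3.
Key eq: (3*k + 9)·f(k+1) = (1)·f(k) + (k + 8/3).
d = 0 from the (1,0,1) case.
Solve for f: f(k) = 1/3 (degree 0 ≤ 0).
R(k) = B(k−1)·f(k)/C(k) = 1/(3*k + 8); s_k = R·t_k = -2*3**k*factorial(k + 2).
Verify: -2*3**k*(3*k + 8)*factorial(k + 2) matches t_k.
Telescoping: Σ = s_(11) − s_(2) = -2206196107315200 − (-432) = -2206196107314768.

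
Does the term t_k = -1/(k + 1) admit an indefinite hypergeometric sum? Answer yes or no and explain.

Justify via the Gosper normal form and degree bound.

No — t_k has no hypergeometric antidifference.

Ratio r(k) = (k + 1)/(k + 2).
Normal form (A,B,C) = (k + 1, k + 2, 1).
f must satisfy (k + 1)·f(k+1) − (k + 1)·f(k) = 1.
From deg A=1, deg B=1, deg C=0: d=0.
Generic f = c0 gives residual -1; -1 = 0 cannot hold, so t_k is not Gosper-summable.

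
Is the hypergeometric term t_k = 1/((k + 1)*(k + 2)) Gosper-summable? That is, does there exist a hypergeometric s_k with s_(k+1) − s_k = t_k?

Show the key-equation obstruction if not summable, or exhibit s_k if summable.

Yes. s_k = k/(k + 1).

Compute t_(k+1)/t_k: get (k + 1)/(k + 3).
Gosper form: A/B · C(k+1)/C(k) with A=k + 1, B=k + 3, C=1.
f must satisfy (k + 1)·f(k+1) − (k + 2)·f(k) = 1.
Degrees (1,1,0) ⇒ d ≤ 1.
A polynomial solution: f(k) = k.
Certificate R = B(k−1)f/C = k*(k + 2) gives s_k = k/(k + 1).
Check: Δs_k = 1/(k**2 + 3*k + 2). ✓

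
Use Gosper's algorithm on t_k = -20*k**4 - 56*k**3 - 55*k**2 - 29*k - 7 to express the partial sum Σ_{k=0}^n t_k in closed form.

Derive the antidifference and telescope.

S(n) = -4*n**5 - 24*n**4 - 53*n**3 - 56*n**2 - 30*n - 7

The ratio is (20*k**4 + 136*k**3 + 343*k**2 + 387*k + 167)/(20*k**4 + 56*k**3 + 55*k**2 + 29*k + 7).
A = 1, B = 1, C = k**4 + 14*k**3/5 + 11*k**2/4 + 29*k/20 + 7/20.
Set up (1)·f(k+1) − (1)·f(k) − (k**4 + 14*k**3/5 + 11*k**2/4 + 29*k/20 + 7/20) = 0.
Bound: deg f ≤ 5.
Solving with deg f ≤ 5: f(k) = k*(4*k**4 + 4*k**3 - 3*k**2 + k + 1)/20.
Then R = B(k−1)f/C = k*(4*k**4 + 4*k**3 - 3*k**2 + k + 1)/(20*k**4 + 56*k**3 + 55*k**2 + 29*k + 7), so s_k = R(k)·t_k = k*(-4*k**4 - 4*k**3 + 3*k**2 - k - 1).
s_(k+1) − s_k = -20*k**4 - 56*k**3 - 55*k**2 - 29*k - 7 = t_k.
s_(n+1) = -4*n**5 - 24*n**4 - 53*n**3 - 56*n**2 - 30*n - 7 and s_(0) = 0, so S(n) = -4*n**5 - 24*n**4 - 53*n**3 - 56*n**2 - 30*n - 7.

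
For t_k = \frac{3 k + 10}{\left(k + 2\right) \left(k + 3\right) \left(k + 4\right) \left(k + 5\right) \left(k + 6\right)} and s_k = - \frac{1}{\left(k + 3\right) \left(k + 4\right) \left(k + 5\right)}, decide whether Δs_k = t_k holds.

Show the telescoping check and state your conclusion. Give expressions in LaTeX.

s_(k+1) = -1/((k + 4)*(k + 5)*(k + 6))
s_(k+1) − s_k = 3/((k + 3)*(k + 4)*(k + 5)*(k + 6))
(s_(k+1) − s_k) − t_k = -4/((k + 2)*(k + 3)*(k + 4)*(k + 5)*(k + 6))

Invalid: residual - \frac{4}{k^{5} + 20 k^{4} + 155 k^{3} + 580 k^{2} + 1044 k + 720} ≠ 0.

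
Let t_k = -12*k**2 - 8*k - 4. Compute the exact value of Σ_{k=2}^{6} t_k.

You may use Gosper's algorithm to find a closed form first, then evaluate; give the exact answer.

Σ = -1260

t_(k+1)/t_k = (3*k**2 + 8*k + 6)/(3*k**2 + 2*k + 1).
So A=1 and B=1, with C=k**2 + 2*k/3 + 1/3.
Solve (1)·f(k+1) − (1)·f(k) = k**2 + 2*k/3 + 1/3.
d = 3 from the (0,0,2) case.
A polynomial solution: f(k) = k*(2*k**2 - k + 1)/6.
So s_k = (B(k−1)f/C)·t_k = (k*(2*k**2 - k + 1)/(2*(3*k**2 + 2*k + 1)))·t_k = 2*k*(-2*k**2 + k - 1).
Δs = -12*k**2 - 8*k - 4, as required.
Evaluate s at k=7 and k=2: -1288 and -28; difference -1260.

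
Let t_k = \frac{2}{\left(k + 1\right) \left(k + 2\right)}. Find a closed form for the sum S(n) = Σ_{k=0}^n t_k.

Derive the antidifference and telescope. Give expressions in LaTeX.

S(n) = \frac{2 \left(n + 1\right)}{n + 2}

t_(k+1)/t_k = (k + 1)/(k + 3).
A = k + 1, B = k + 3, C = 1.
Set up (k + 1)·f(k+1) − (k + 2)·f(k) − (1) = 0.
Degrees (1,1,0) ⇒ d ≤ 1.
A polynomial solution: f(k) = k.
Then R = B(k−1)f/C = k*(k + 2), so s_k = R(k)·t_k = 2*k/(k + 1).
Check: Δs_k = 2/(k**2 + 3*k + 2). ✓
Evaluate: s_(n+1) = 2*(n + 1)/(n + 2); subtract s_(0) = 0 ⇒ S(n) = 2*(n + 1)/(n + 2).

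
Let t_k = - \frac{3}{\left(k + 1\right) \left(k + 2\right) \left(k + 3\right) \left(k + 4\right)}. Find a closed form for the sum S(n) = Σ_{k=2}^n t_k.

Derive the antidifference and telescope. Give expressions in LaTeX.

Compute t_(k+1)/t_k: get (k + 1)/(k + 5).
A = k + 1, B = k + 5, C = 1.
Solve (k + 1)·f(k+1) − (k + 4)·f(k) = 1.
Bound: deg f ≤ 3.
Coefficient equations give f(k) = k*(k**2 + 6*k + 11)/18.
Certificate R = B(k−1)f/C = k*(k + 4)*(k**2 + 6*k + 11)/18 gives s_k = k*(-k**2 - 6*k - 11)/(6*(k + 1)*(k + 2)*(k + 3)).
Check: Δs_k = -3/(k**4 + 10*k**3 + 35*k**2 + 50*k + 24). ✓
Σ_(k=2)^n t_k = s_(n+1) − s_(2) = ((-n**3 - 9*n**2 - 26*n - 18)/(6*(n**3 + 9*n**2 + 26*n + 24))) − (-3/20), i.e. (-n**3 - 9*n**2 - 26*n + 36)/(60*(n**3 + 9*n**2 + 26*n + 24)).

S(n) = \frac{- n^{3} - 9 n^{2} - 26 n + 36}{60 \left(n^{3} + 9 n^{2} + 26 n + 24\right)}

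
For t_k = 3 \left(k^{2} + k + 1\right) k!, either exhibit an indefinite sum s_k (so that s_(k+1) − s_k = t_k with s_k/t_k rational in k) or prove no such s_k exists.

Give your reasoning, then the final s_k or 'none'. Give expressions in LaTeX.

s_k = 3 k k!

Compute t_(k+1)/t_k: get (k + 1)*(k + (k + 1)**2 + 2)/(k**2 + k + 1).
Factor: A=k + 1; B=1; C=k**2 + k + 1.
Key eq: (k + 1)·f(k+1) = (1)·f(k) + (k**2 + k + 1).
Degrees (1,0,2) ⇒ d ≤ 1.
Coefficient equations give f(k) = k.
R(k) = B(k−1)·f(k)/C(k) = k/(k**2 + k + 1); s_k = R·t_k = 3*k*factorial(k).
s_(k+1) − s_k = 3*(k**2 + k + 1)*factorial(k) = t_k.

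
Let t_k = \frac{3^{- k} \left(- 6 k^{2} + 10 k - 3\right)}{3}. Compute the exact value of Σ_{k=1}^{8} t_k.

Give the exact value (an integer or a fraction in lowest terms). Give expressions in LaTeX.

The ratio is (6*k**2 + 2*k - 1)/(3*(6*k**2 - 10*k + 3)).
A = 1/3, B = 1, C = k**2 - 5*k/3 + 1/2.
Set up (1/3)·f(k+1) − (1)·f(k) − (k**2 - 5*k/3 + 1/2) = 0.
Bound: deg f ≤ 2.
Solve for f: f(k) = -(3*k**2 - 2*k + 2)/2 (degree 2 ≤ 2).
So s_k = (B(k−1)f/C)·t_k = (-3*(3*k**2 - 2*k + 2)/(6*k**2 - 10*k + 3))·t_k = (3*k**2 - 2*k + 2)/3**k.
Verify: (-6*k**2 + 10*k - 3)/(3*3**k) matches t_k.
Telescoping: Σ = s_(9) − s_(1) = 227/19683 − (1) = -19456/19683.

Σ = -19456/19683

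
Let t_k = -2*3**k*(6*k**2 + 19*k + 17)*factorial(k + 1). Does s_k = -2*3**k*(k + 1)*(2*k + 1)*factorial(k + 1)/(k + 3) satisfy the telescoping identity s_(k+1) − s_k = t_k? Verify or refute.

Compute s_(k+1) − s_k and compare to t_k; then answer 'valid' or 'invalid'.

Invalid: residual 4*3**k*(6*k**3 + 37*k**2 + 72*k + 50)*factorial(k + 1)/((k + 3)*(k + 4)) ≠ 0.

s_(k+1) = -6*3**k*(k + 2)*(2*k + 3)*factorial(k + 2)/(k + 4)
s_(k+1) − s_k = -2*3**k*(2*k**2 + 7*k + 8)*(3*k**2 + 14*k + 13)*factorial(k + 1)/((k + 3)*(k + 4))
(s_(k+1) − s_k) − t_k = 4*3**k*(6*k**3 + 37*k**2 + 72*k + 50)*factorial(k + 1)/((k + 3)*(k + 4))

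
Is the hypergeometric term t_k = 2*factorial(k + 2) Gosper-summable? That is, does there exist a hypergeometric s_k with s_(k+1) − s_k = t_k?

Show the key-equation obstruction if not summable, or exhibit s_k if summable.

No — negative degree bound, so no certificate f.

Compute t_(k+1)/t_k: get k + 3.
Factor: A=k + 3; B=1; C=1.
Solve (k + 3)·f(k+1) − (1)·f(k) = 1.
Degrees (1,0,0) ⇒ d ≤ -1.
deg f ≤ -1 is impossible — no certificate.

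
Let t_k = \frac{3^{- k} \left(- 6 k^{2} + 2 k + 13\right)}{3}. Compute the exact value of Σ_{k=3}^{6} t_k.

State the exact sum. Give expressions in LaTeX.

t_(k+1)/t_k = (6*k**2 + 10*k - 9)/(3*(6*k**2 - 2*k - 13)).
Factor: A=1/3; B=1; C=k**2 - k/3 - 13/6.
Need (1/3)·f(k+1) − (1)·f(k) = k**2 - k/3 - 13/6.
d = 2 from the (0,0,2) case.
Coefficient equations give f(k) = -(3*k**2 + 2*k - 4)/2.
Certificate R = B(k−1)f/C = -3*(3*k**2 + 2*k - 4)/(6*k**2 - 2*k - 13) gives s_k = (3*k**2 + 2*k - 4)/3**k.
s_(k+1) − s_k = (-6*k**2 + 2*k + 13)/(3*3**k) = t_k.
Evaluate s at k=7 and k=3: 157/2187 and 29/27; difference -2192/2187.

Σ = -2192/2187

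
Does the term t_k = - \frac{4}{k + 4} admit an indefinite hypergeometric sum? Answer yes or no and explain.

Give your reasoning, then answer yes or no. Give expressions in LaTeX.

Compute t_(k+1)/t_k: get (k + 4)/(k + 5).
Take A(k)=k + 4, B(k)=k + 5, C(k)=1.
Key eq: (k + 4)·f(k+1) = (k + 4)·f(k) + (1).
deg f ≤ 0 (via 1,1,0).
f = c0 ⇒ A·f(k+1) − B(k−1)·f(k) − C = -1. The system {-1 = 0} is inconsistent; no antidifference.

No; the coefficient equations for f are inconsistent.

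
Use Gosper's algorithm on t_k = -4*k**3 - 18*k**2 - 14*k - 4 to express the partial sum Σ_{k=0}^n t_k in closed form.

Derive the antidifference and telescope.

S(n) = -n**4 - 8*n**3 - 17*n**2 - 14*n - 4

Ratio r(k) = (2*k**3 + 15*k**2 + 31*k + 20)/(2*k**3 + 9*k**2 + 7*k + 2).
Factor: A=1; B=1; C=k**3 + 9*k**2/2 + 7*k/2 + 1.
Set up (1)·f(k+1) − (1)·f(k) − (k**3 + 9*k**2/2 + 7*k/2 + 1) = 0.
Bound: deg f ≤ 4.
Match coefficients ⇒ f(k) = k**2*(k**2 + 4*k - 1)/4.
R(k) = B(k−1)·f(k)/C(k) = k**2*(k**2 + 4*k - 1)/(2*(2*k**3 + 9*k**2 + 7*k + 2)); s_k = R·t_k = k**2*(-k**2 - 4*k + 1).
Verify: -4*k**3 - 18*k**2 - 14*k - 4 matches t_k.
Evaluate: s_(n+1) = -n**4 - 8*n**3 - 17*n**2 - 14*n - 4; subtract s_(0) = 0 ⇒ S(n) = -n**4 - 8*n**3 - 17*n**2 - 14*n - 4.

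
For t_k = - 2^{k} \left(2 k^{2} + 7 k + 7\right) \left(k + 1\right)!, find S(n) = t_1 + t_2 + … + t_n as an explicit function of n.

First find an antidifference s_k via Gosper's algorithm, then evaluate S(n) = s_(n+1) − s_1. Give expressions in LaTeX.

Compute t_(k+1)/t_k: get 2*(2*k**3 + 15*k**2 + 38*k + 32)/(2*k**2 + 7*k + 7).
So A=2*k + 4 and B=1, with C=k**2 + 7*k/2 + 7/2.
Key eq: (2*k + 4)·f(k+1) = (1)·f(k) + (k**2 + 7*k/2 + 7/2).
From deg A=1, deg B=0, deg C=2: d=1.
Coefficient equations give f(k) = (k + 1)/2.
R(k) = B(k−1)·f(k)/C(k) = (k + 1)/(2*k**2 + 7*k + 7); s_k = R·t_k = -2**k*(k + 1)*factorial(k + 1).
Verify: -2**k*(2*k**2 + 7*k + 7)*factorial(k + 1) matches t_k.
Evaluate: s_(n+1) = -2**(n + 1)*(n + 2)*factorial(n + 2); subtract s_(1) = -8 ⇒ S(n) = -2*2**n*n*factorial(n + 2) - 4*2**n*factorial(n + 2) + 8.

S(n) = - 2 \cdot 2^{n} n \left(n + 2\right)! - 4 \cdot 2^{n} \left(n + 2\right)! + 8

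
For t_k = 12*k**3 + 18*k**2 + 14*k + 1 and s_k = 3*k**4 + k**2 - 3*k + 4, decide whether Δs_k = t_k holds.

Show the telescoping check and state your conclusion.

valid (s_(k+1) − s_k reduces to t_k)

s_(k+1) = -3*k + 3*(k + 1)**4 + (k + 1)**2 + 1
s_(k+1) − s_k = 12*k**3 + 18*k**2 + 14*k + 1
(s_(k+1) − s_k) − t_k = 0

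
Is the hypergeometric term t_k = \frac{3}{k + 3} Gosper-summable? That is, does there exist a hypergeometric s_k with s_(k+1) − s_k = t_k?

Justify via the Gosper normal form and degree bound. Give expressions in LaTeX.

The ratio is (k + 3)/(k + 4).
A = k + 3, B = k + 4, C = 1.
Key eq: (k + 3)·f(k+1) = (k + 3)·f(k) + (1).
From deg A=1, deg B=1, deg C=0: d=0.
Write f(k) = c0. Then LHS − RHS = -1, requiring -1 = 0: contradictory. No certificate.

No; the coefficient equations for f are inconsistent.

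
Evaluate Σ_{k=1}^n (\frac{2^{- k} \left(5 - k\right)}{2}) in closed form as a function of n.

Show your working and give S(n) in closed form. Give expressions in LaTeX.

S(n) = 2^{- n - 1} \left(3 \cdot 2^{n} + n - 3\right)

t_(k+1)/t_k = (k - 4)/(2*(k - 5)).
Normal form (A,B,C) = (1/2, 1, k - 5).
Need (1/2)·f(k+1) − (1)·f(k) = k - 5.
d = 1 from the (0,0,1) case.
Match coefficients ⇒ f(k) = -2*(k - 4).
Get s_k = R·t_k = (k - 4)/2**k with R(k) = B(k−1)f(k)/C(k) = -2*(k - 4)/(k - 5).
Verify: (5 - k)/(2*2**k) matches t_k.
Σ_(k=1)^n t_k = s_(n+1) − s_(1) = (2**(-n - 1)*(n - 3)) − (-3/2), i.e. 2**(-n - 1)*(3*2**n + n - 3).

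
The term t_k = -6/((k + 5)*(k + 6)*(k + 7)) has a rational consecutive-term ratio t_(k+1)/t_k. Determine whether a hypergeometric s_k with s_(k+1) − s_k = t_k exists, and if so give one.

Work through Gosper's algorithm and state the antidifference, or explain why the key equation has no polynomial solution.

Ratio r(k) = (k + 5)/(k + 8).
So A=k + 5 and B=k + 8, with C=1.
Set up (k + 5)·f(k+1) − (k + 7)·f(k) − (1) = 0.
Degrees (1,1,0) ⇒ d ≤ 2.
Solve for f: f(k) = k*(k + 11)/60 (degree 2 ≤ 2).
So s_k = (B(k−1)f/C)·t_k = (k*(k + 7)*(k + 11)/60)·t_k = k*(-k - 11)/(10*(k + 5)*(k + 6)).
Δs = -6/(k**3 + 18*k**2 + 107*k + 210), as required.

s_k = k*(-k - 11)/(10*(k + 5)*(k + 6))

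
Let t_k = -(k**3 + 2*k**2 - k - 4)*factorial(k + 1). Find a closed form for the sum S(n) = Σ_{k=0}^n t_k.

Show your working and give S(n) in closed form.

S(n) = -n**4*factorial(n) - 4*n**3*factorial(n) - n**2*factorial(n) + 10*n*factorial(n) + 8*factorial(n) - 4

Step 1: r(k) = (k**4 + 7*k**3 + 16*k**2 + 10*k - 4)/(k**3 + 2*k**2 - k - 4).
Gosper form: A/B · C(k+1)/C(k) with A=k + 2, B=1, C=k**3 + 2*k**2 - k - 4.
Set up (k + 2)·f(k+1) − (1)·f(k) − (k**3 + 2*k**2 - k - 4) = 0.
From deg A=1, deg B=0, deg C=3: d=2.
Coefficient equations give f(k) = k**2 - k - 4.
Certificate R = B(k−1)f/C = (k**2 - k - 4)/(k**3 + 2*k**2 - k - 4) gives s_k = (-k**2 + k + 4)*factorial(k + 1).
Δs = -(k**3 + 2*k**2 - k - 4)*factorial(k + 1), as required.
s_(n+1) = -(n**2 + n - 4)*factorial(n + 2) and s_(0) = 4, so S(n) = -n**4*factorial(n) - 4*n**3*factorial(n) - n**2*factorial(n) + 10*n*factorial(n) + 8*factorial(n) - 4.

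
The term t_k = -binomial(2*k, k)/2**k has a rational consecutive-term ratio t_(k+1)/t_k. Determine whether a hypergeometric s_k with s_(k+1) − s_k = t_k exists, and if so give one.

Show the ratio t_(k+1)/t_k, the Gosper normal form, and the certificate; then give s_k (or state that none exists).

t_(k+1)/t_k = (2*k + 1)/(k + 1).
Factor: A=2*k + 1; B=k + 1; C=1.
Set up (2*k + 1)·f(k+1) − (k)·f(k) − (1) = 0.
d = -1 from the (1,1,0) case.
d = -1 < 0 ⇒ no nonzero polynomial f; not summable.

none (Gosper's algorithm certifies no s_k)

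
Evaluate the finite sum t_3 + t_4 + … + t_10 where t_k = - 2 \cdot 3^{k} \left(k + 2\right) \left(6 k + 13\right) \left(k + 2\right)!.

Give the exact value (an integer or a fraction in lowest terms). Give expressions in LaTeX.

The ratio is (k + 3)**2*(18*k + 57)/((k + 2)*(6*k + 13)).
Take A(k)=3*k + 9, B(k)=1, C(k)=k**2 + 25*k/6 + 13/3.
Need (3*k + 9)·f(k+1) − (1)·f(k) = k**2 + 25*k/6 + 13/3.
deg f ≤ 1 (via 1,0,2).
Match coefficients ⇒ f(k) = (2*k + 1)/6.
Get s_k = R·t_k = -2*3**k*(2*k + 1)*factorial(k + 2) with R(k) = B(k−1)f(k)/C(k) = (2*k + 1)/((k + 2)*(6*k + 13)).
s_(k+1) − s_k = -2*3**k*(k + 2)*(6*k + 13)*factorial(k + 2) = t_k.
Sum = s_(11) − s_(3); s_(11) = -50742510468249600, s_(3) = -45360 ⇒ -50742510468204240.

Σ = -50742510468204240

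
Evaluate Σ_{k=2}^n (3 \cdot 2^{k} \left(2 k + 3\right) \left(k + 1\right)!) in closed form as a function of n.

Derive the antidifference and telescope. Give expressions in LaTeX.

S(n) = 6 \cdot 2^{n} \left(n + 2\right)! - 72

Step 1: r(k) = 2*(k + 2)*(2*k + 5)/(2*k + 3).
A = 2*k + 4, B = 1, C = k + 3/2.
Set up (2*k + 4)·f(k+1) − (1)·f(k) − (k + 3/2) = 0.
deg f ≤ 0 (via 1,0,1).
Solving with deg f ≤ 0: f(k) = 1/2.
Get s_k = R·t_k = 3*2**k*factorial(k + 1) with R(k) = B(k−1)f(k)/C(k) = 1/(2*k + 3).
s_(k+1) − s_k = 3*2**k*(2*k + 3)*factorial(k + 1) = t_k.
s_(n+1) = 6*2**n*factorial(n + 2) and s_(2) = 72, so S(n) = 6*2**n*factorial(n + 2) - 72.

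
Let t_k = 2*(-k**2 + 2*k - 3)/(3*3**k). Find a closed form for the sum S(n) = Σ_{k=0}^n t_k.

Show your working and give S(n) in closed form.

Ratio r(k) = (k**2 + 2)/(3*(k**2 - 2*k + 3)).
Normal form (A,B,C) = (1/3, 1, k**2 - 2*k + 3).
f must satisfy (1/3)·f(k+1) − (1)·f(k) = k**2 - 2*k + 3.
deg f ≤ 2 (via 0,0,2).
Solve for f: f(k) = -3*(k**2 - k + 3)/2 (degree 2 ≤ 2).
Then R = B(k−1)f/C = -3*(k**2 - k + 3)/(2*(k**2 - 2*k + 3)), so s_k = R(k)·t_k = (k**2 - k + 3)/3**k.
Check: Δs_k = 2*(-k**2 + 2*k - 3)/(3*3**k). ✓
Telescope: S(n) = s_(n+1) − s_(0) = 3**(-n - 1)*(n**2 + n + 3) − (3) = 3**(-n - 1)*(-3**(n + 2) + n**2 + n + 3).

S(n) = 3**(-n - 1)*(-3**(n + 2) + n**2 + n + 3)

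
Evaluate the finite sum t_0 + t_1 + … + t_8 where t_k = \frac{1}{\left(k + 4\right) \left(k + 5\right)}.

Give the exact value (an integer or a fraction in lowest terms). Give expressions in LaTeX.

Σ = 9/52

The ratio is (k + 4)/(k + 6).
Factor: A=k + 4; B=k + 6; C=1.
Solve (k + 4)·f(k+1) − (k + 5)·f(k) = 1.
Bound: deg f ≤ 1.
Solve for f: f(k) = k/4 (degree 1 ≤ 1).
So s_k = (B(k−1)f/C)·t_k = (k*(k + 5)/4)·t_k = k/(4*(k + 4)).
Δs = 1/(k**2 + 9*k + 20), as required.
Evaluate s at k=9 and k=0: 9/52 and 0; difference 9/52.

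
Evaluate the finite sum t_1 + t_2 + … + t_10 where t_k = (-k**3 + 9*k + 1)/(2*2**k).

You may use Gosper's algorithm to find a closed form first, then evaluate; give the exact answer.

Σ = -5471/2048

t_(k+1)/t_k = (9*k - (k + 1)**3 + 10)/(2*(-k**3 + 9*k + 1)).
Normal form (A,B,C) = (1/2, 1, k**3 - 9*k - 1).
f must satisfy (1/2)·f(k+1) − (1)·f(k) = k**3 - 9*k - 1.
deg f ≤ 3 (via 0,0,3).
Solve for f: f(k) = -2*(k**3 + 3*k**2 + 3) (degree 3 ≤ 3).
Get s_k = R·t_k = (k**3 + 3*k**2 + 3)/2**k with R(k) = B(k−1)f(k)/C(k) = -2*(k**3 + 3*k**2 + 3)/(k**3 - 9*k - 1).
Δs = (-k**3 + 9*k + 1)/(2*2**k), as required.
Telescoping: Σ = s_(11) − s_(1) = 1697/2048 − (7/2) = -5471/2048.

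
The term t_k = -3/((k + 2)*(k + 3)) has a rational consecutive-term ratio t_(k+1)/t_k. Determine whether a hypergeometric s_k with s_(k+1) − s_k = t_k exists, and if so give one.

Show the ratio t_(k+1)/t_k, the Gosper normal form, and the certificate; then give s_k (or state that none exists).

s_k = -3*k/(2*k + 4)

t_(k+1)/t_k = (k + 2)/(k + 4).
Factor: A=k + 2; B=k + 4; C=1.
Solve (k + 2)·f(k+1) − (k + 3)·f(k) = 1.
deg f ≤ 1 (via 1,1,0).
Solving with deg f ≤ 1: f(k) = k/2.
Then R = B(k−1)f/C = k*(k + 3)/2, so s_k = R(k)·t_k = -3*k/(2*k + 4).
Verify: -3/(k**2 + 5*k + 6) matches t_k.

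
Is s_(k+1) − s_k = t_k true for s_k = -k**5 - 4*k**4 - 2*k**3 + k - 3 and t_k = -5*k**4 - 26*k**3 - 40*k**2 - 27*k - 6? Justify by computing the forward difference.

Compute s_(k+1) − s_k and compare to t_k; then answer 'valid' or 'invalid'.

Valid — Δs_k = t_k.

s_(k+1) = k - (k + 1)**5 - 4*(k + 1)**4 - 2*(k + 1)**3 - 2
s_(k+1) − s_k = -5*k**4 - 26*k**3 - 40*k**2 - 27*k - 6
(s_(k+1) − s_k) − t_k = 0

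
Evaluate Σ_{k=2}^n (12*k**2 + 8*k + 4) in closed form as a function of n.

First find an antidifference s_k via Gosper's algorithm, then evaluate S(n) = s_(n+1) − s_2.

S(n) = 4*n**3 + 10*n**2 + 10*n - 24

t_(k+1)/t_k = (3*k**2 + 8*k + 6)/(3*k**2 + 2*k + 1).
A = 1, B = 1, C = k**2 + 2*k/3 + 1/3.
Set up (1)·f(k+1) − (1)·f(k) − (k**2 + 2*k/3 + 1/3) = 0.
Bound: deg f ≤ 3.
Solving with deg f ≤ 3: f(k) = k*(2*k**2 - k + 1)/6.
So s_k = (B(k−1)f/C)·t_k = (k*(2*k**2 - k + 1)/(2*(3*k**2 + 2*k + 1)))·t_k = 2*k*(2*k**2 - k + 1).
Δs = 12*k**2 + 8*k + 4, as required.
Evaluate: s_(n+1) = 4*n**3 + 10*n**2 + 10*n + 4; subtract s_(2) = 28 ⇒ S(n) = 4*n**3 + 10*n**2 + 10*n - 24.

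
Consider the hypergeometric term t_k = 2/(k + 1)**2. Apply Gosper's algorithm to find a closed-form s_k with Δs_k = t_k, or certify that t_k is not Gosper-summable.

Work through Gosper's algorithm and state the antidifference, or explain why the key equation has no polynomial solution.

Compute t_(k+1)/t_k: get (k + 1)**2/(k + 2)**2.
Normal form (A,B,C) = (k**2 + 2*k + 1, k**2 + 4*k + 4, 1).
Set up (k**2 + 2*k + 1)·f(k+1) − (k**2 + 2*k + 1)·f(k) − (1) = 0.
deg f ≤ 0 (via 2,2,0).
f = c0 ⇒ A·f(k+1) − B(k−1)·f(k) − C = -1. The system {-1 = 0} is inconsistent; no antidifference.

none (Gosper's algorithm certifies no s_k)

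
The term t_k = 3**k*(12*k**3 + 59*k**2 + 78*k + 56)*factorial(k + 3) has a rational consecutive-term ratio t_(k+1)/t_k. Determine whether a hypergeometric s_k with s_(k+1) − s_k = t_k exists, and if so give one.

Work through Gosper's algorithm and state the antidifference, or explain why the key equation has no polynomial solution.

t_(k+1)/t_k = 3*(12*k**4 + 143*k**3 + 612*k**2 + 1133*k + 820)/(12*k**3 + 59*k**2 + 78*k + 56).
Gosper form: A/B · C(k+1)/C(k) with A=3*k + 12, B=1, C=k**3 + 59*k**2/12 + 13*k/2 + 14/3.
f must satisfy (3*k + 12)·f(k+1) − (1)·f(k) = k**3 + 59*k**2/12 + 13*k/2 + 14/3.
deg f ≤ 2 (via 1,0,3).
Solving with deg f ≤ 2: f(k) = (4*k**2 - 3*k + 4)/12.
Then R = B(k−1)f/C = (4*k**2 - 3*k + 4)/(12*k**3 + 59*k**2 + 78*k + 56), so s_k = R(k)·t_k = 3**k*(4*k**2 - 3*k + 4)*factorial(k + 3).
Δs = 3**k*(12*k**3 + 59*k**2 + 78*k + 56)*factorial(k + 3), as required.

s_k = 3**k*(4*k**2 - 3*k + 4)*factorial(k + 3)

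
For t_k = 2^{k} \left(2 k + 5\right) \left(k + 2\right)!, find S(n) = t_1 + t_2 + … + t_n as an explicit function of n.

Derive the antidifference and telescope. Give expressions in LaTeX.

S(n) = 2 \cdot 2^{n} \left(n + 3\right)! - 12

Step 1: r(k) = 2*(k + 3)*(2*k + 7)/(2*k + 5).
Factor: A=2*k + 6; B=1; C=k + 5/2.
Solve (2*k + 6)·f(k+1) − (1)·f(k) = k + 5/2.
Bound: deg f ≤ 0.
Coefficient equations give f(k) = 1/2.
R(k) = B(k−1)·f(k)/C(k) = 1/(2*k + 5); s_k = R·t_k = 2**k*factorial(k + 2).
Verify: 2**k*(2*k + 5)*factorial(k + 2) matches t_k.
Telescope: S(n) = s_(n+1) − s_(1) = 2**(n + 1)*factorial(n + 3) − (12) = 2*2**n*factorial(n + 3) - 12.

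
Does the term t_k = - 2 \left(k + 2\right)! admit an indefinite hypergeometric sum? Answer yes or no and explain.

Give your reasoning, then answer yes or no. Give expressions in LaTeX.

No — t_k has no hypergeometric antidifference.

r(k) = k + 3 after simplifying.
Gosper form: A/B · C(k+1)/C(k) with A=k + 3, B=1, C=1.
Set up (k + 3)·f(k+1) − (1)·f(k) − (1) = 0.
From deg A=1, deg B=0, deg C=0: d=-1.
d = -1 < 0 ⇒ no nonzero polynomial f; not summable.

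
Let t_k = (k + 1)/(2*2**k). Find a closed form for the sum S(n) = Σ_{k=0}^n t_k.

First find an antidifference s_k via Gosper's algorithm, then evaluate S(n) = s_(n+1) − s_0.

S(n) = 2**(-n - 1)*(2**(n + 2) - n - 3)

Compute t_(k+1)/t_k: get (k + 2)/(2*(k + 1)).
Factor: A=1/2; B=1; C=k + 1.
f must satisfy (1/2)·f(k+1) − (1)·f(k) = k + 1.
Degrees (0,0,1) ⇒ d ≤ 1.
A polynomial solution: f(k) = -2*(k + 2).
R(k) = B(k−1)·f(k)/C(k) = -2*(k + 2)/(k + 1); s_k = R·t_k = (-k - 2)/2**k.
Check: Δs_k = (k + 1)/(2*2**k). ✓
s_(n+1) = 2**(-n - 1)*(-n - 3) and s_(0) = -2, so S(n) = 2**(-n - 1)*(2**(n + 2) - n - 3).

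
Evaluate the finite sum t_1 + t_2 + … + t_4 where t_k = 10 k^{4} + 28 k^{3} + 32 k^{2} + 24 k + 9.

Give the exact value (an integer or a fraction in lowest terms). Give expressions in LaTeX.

Σ = 7576

r(k) = (10*k**4 + 68*k**3 + 176*k**2 + 212*k + 103)/(10*k**4 + 28*k**3 + 32*k**2 + 24*k + 9) after simplifying.
So A=1 and B=1, with C=k**4 + 14*k**3/5 + 16*k**2/5 + 12*k/5 + 9/10.
Need (1)·f(k+1) − (1)·f(k) = k**4 + 14*k**3/5 + 16*k**2/5 + 12*k/5 + 9/10.
deg f ≤ 5 (via 0,0,4).
Solve for f: f(k) = k*(2*k**4 + 2*k**3 + 3*k + 2)/10 (degree 5 ≤ 5).
Then R = B(k−1)f/C = k*(2*k**4 + 2*k**3 + 3*k + 2)/(10*k**4 + 28*k**3 + 32*k**2 + 24*k + 9), so s_k = R(k)·t_k = k*(2*k**4 + 2*k**3 + 3*k + 2).
s_(k+1) − s_k = 10*k**4 + 28*k**3 + 32*k**2 + 24*k + 9 = t_k.
Telescoping: Σ = s_(5) − s_(1) = 7585 − (9) = 7576.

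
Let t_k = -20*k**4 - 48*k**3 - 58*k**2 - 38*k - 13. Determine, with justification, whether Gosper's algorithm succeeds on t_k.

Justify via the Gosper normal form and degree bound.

Compute t_(k+1)/t_k: get (20*k**4 + 128*k**3 + 322*k**2 + 378*k + 177)/(20*k**4 + 48*k**3 + 58*k**2 + 38*k + 13).
Normal form (A,B,C) = (1, 1, k**4 + 12*k**3/5 + 29*k**2/10 + 19*k/10 + 13/20).
Set up (1)·f(k+1) − (1)·f(k) − (k**4 + 12*k**3/5 + 29*k**2/10 + 19*k/10 + 13/20) = 0.
Degrees (0,0,4) ⇒ d ≤ 5.
Match coefficients ⇒ f(k) = k*(4*k**4 + 2*k**3 + 2*k**2 + 2*k + 3)/20.
R(k) = B(k−1)·f(k)/C(k) = k*(4*k**4 + 2*k**3 + 2*k**2 + 2*k + 3)/(20*k**4 + 48*k**3 + 58*k**2 + 38*k + 13); s_k = R·t_k = k*(-4*k**4 - 2*k**3 - 2*k**2 - 2*k - 3).
Δs = -20*k**4 - 48*k**3 - 58*k**2 - 38*k - 13, as required.

Yes. s_k = k*(-4*k**4 - 2*k**3 - 2*k**2 - 2*k - 3).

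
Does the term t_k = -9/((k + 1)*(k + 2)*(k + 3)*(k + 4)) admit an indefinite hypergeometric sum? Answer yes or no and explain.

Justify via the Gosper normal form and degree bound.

t_(k+1)/t_k = (k + 1)/(k + 5).
Take A(k)=k + 1, B(k)=k + 5, C(k)=1.
f must satisfy (k + 1)·f(k+1) − (k + 4)·f(k) = 1.
d = 3 from the (1,1,0) case.
Solve for f: f(k) = k*(k**2 + 6*k + 11)/18 (degree 3 ≤ 3).
Then R = B(k−1)f/C = k*(k + 4)*(k**2 + 6*k + 11)/18, so s_k = R(k)·t_k = k*(-k**2 - 6*k - 11)/(2*(k + 1)*(k + 2)*(k + 3)).
Check: Δs_k = -9/(k**4 + 10*k**3 + 35*k**2 + 50*k + 24). ✓

Yes. s_k = k*(-k**2 - 6*k - 11)/(2*(k + 1)*(k + 2)*(k + 3)).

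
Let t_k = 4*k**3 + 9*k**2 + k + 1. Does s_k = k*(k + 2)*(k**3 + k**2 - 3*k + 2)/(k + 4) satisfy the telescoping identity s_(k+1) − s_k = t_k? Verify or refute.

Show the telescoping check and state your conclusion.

Invalid: residual 2*(-3*k**4 - 24*k**3 - 40*k**2 - 3*k - 4)/(k**2 + 9*k + 20) ≠ 0.

s_(k+1) = -(k + 1)*(k + 3)*(3*k - (k + 1)**3 - (k + 1)**2 + 1)/(k + 5)
s_(k+1) − s_k = (4*k**5 + 39*k**4 + 114*k**3 + 110*k**2 + 23*k + 12)/(k**2 + 9*k + 20)
(s_(k+1) − s_k) − t_k = 2*(-3*k**4 - 24*k**3 - 40*k**2 - 3*k - 4)/(k**2 + 9*k + 20)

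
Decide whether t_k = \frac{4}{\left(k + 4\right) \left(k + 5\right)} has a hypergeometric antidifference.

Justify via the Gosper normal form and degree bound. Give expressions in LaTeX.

Step 1: r(k) = (k + 4)/(k + 6).
Normal form (A,B,C) = (k + 4, k + 6, 1).
Need (k + 4)·f(k+1) − (k + 5)·f(k) = 1.
Degrees (1,1,0) ⇒ d ≤ 1.
A polynomial solution: f(k) = k/4.
Certificate R = B(k−1)f/C = k*(k + 5)/4 gives s_k = k/(k + 4).
Check: Δs_k = 4/(k**2 + 9*k + 20). ✓

Yes. s_k = \frac{k}{k + 4}.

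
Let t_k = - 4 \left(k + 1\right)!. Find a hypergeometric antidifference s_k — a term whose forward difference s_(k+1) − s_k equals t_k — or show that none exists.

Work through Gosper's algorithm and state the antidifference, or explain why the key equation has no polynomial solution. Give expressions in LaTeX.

The ratio is k + 2.
Gosper form: A/B · C(k+1)/C(k) with A=k + 2, B=1, C=1.
Set up (k + 2)·f(k+1) − (1)·f(k) − (1) = 0.
Bound: deg f ≤ -1.
Negative degree bound (-1): no f exists, t_k not Gosper-summable.

no hypergeometric antidifference exists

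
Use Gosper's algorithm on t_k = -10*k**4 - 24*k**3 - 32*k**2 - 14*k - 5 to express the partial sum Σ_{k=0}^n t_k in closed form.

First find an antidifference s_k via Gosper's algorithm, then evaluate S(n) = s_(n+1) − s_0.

The ratio is (10*k**4 + 64*k**3 + 164*k**2 + 190*k + 85)/(10*k**4 + 24*k**3 + 32*k**2 + 14*k + 5).
Normal form (A,B,C) = (1, 1, k**4 + 12*k**3/5 + 16*k**2/5 + 7*k/5 + 1/2).
Set up (1)·f(k+1) − (1)·f(k) − (k**4 + 12*k**3/5 + 16*k**2/5 + 7*k/5 + 1/2) = 0.
Degrees (0,0,4) ⇒ d ≤ 5.
Coefficient equations give f(k) = k*(2*k**4 + k**3 + 2*k**2 - 3*k + 3)/10.
So s_k = (B(k−1)f/C)·t_k = (k*(2*k**4 + k**3 + 2*k**2 - 3*k + 3)/(10*k**4 + 24*k**3 + 32*k**2 + 14*k + 5))·t_k = k*(-2*k**4 - k**3 - 2*k**2 + 3*k - 3).
Check: Δs_k = -10*k**4 - 24*k**3 - 32*k**2 - 14*k - 5. ✓
s_(n+1) = -2*n**5 - 11*n**4 - 26*n**3 - 29*n**2 - 17*n - 5 and s_(0) = 0, so S(n) = -2*n**5 - 11*n**4 - 26*n**3 - 29*n**2 - 17*n - 5.

S(n) = -2*n**5 - 11*n**4 - 26*n**3 - 29*n**2 - 17*n - 5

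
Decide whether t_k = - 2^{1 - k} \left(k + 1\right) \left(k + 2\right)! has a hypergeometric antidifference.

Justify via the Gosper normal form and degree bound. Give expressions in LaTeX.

Yes. s_k = - 2^{2 - k} \left(k + 2\right)!.

Compute t_(k+1)/t_k: get (k + 2)*(k + 3)/(2*(k + 1)).
Take A(k)=k/2 + 3/2, B(k)=1, C(k)=k + 1.
Set up (k/2 + 3/2)·f(k+1) − (1)·f(k) − (k + 1) = 0.
d = 0 from the (1,0,1) case.
Solve for f: f(k) = 2 (degree 0 ≤ 0).
Certificate R = B(k−1)f/C = 2/(k + 1) gives s_k = -2**(2 - k)*factorial(k + 2).
Δs = -2**(1 - k)*(k + 1)*factorial(k + 2), as required.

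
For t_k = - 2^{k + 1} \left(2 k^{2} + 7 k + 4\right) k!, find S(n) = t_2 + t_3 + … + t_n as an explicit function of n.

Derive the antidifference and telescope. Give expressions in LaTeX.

S(n) = - 4 \cdot 2^{n} n^{2} n! - 16 \cdot 2^{n} n n! - 12 \cdot 2^{n} n! + 64

Compute t_(k+1)/t_k: get 2*(2*k**3 + 13*k**2 + 24*k + 13)/(2*k**2 + 7*k + 4).
So A=2*k + 2 and B=1, with C=k**2 + 7*k/2 + 2.
f must satisfy (2*k + 2)·f(k+1) − (1)·f(k) = k**2 + 7*k/2 + 2.
d = 1 from the (1,0,2) case.
Coefficient equations give f(k) = (k + 2)/2.
Certificate R = B(k−1)f/C = (k + 2)/(2*k**2 + 7*k + 4) gives s_k = -2**(k + 1)*(k + 2)*factorial(k).
Verify: -2**(k + 1)*(2*k**2 + 7*k + 4)*factorial(k) matches t_k.
Evaluate: s_(n+1) = -2**(n + 2)*(n + 3)*factorial(n + 1); subtract s_(2) = -64 ⇒ S(n) = -4*2**n*n**2*factorial(n) - 16*2**n*n*factorial(n) - 12*2**n*factorial(n) + 64.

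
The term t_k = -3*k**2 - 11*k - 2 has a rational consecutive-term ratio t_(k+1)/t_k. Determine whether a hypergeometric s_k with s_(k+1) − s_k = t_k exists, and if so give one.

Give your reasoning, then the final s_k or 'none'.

s_k = k*(-k**2 - 4*k + 3)

Ratio r(k) = (3*k**2 + 17*k + 16)/(3*k**2 + 11*k + 2).
Factor: A=1; B=1; C=k**2 + 11*k/3 + 2/3.
Set up (1)·f(k+1) − (1)·f(k) − (k**2 + 11*k/3 + 2/3) = 0.
d = 3 from the (0,0,2) case.
Solving with deg f ≤ 3: f(k) = k*(k**2 + 4*k - 3)/3.
R(k) = B(k−1)·f(k)/C(k) = k*(k**2 + 4*k - 3)/(3*k**2 + 11*k + 2); s_k = R·t_k = k*(-k**2 - 4*k + 3).
s_(k+1) − s_k = -3*k**2 - 11*k - 2 = t_k.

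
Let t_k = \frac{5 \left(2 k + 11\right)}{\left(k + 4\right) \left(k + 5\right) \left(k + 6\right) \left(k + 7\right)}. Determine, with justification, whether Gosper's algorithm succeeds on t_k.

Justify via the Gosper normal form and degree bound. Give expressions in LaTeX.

The ratio is (k + 4)*(2*k + 13)/((k + 8)*(2*k + 11)).
So A=k + 4 and B=k + 8, with C=k + 11/2.
Need (k + 4)·f(k+1) − (k + 7)·f(k) = k + 11/2.
From deg A=1, deg B=1, deg C=1: d=3.
A polynomial solution: f(k) = k*(k + 5)*(k + 10)/48.
Certificate R = B(k−1)f/C = k*(k + 5)*(k + 7)*(k + 10)/(24*(2*k + 11)) gives s_k = 5*k*(k + 10)/(24*(k**2 + 10*k + 24)).
s_(k+1) − s_k = 5*(2*k + 11)/(k**4 + 22*k**3 + 179*k**2 + 638*k + 840) = t_k.

Yes. s_k = \frac{5 k \left(k + 10\right)}{24 \left(k^{2} + 10 k + 24\right)}.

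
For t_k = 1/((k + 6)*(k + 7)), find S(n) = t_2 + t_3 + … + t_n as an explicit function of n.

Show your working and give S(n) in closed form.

S(n) = (n - 1)/(8*(n + 7))

The ratio is (k + 6)/(k + 8).
A = k + 6, B = k + 8, C = 1.
Key eq: (k + 6)·f(k+1) = (k + 7)·f(k) + (1).
Degrees (1,1,0) ⇒ d ≤ 1.
Solve for f: f(k) = k/6 (degree 1 ≤ 1).
Certificate R = B(k−1)f/C = k*(k + 7)/6 gives s_k = k/(6*(k + 6)).
Δs = 1/(k**2 + 13*k + 42), as required.
Σ_(k=2)^n t_k = s_(n+1) − s_(2) = ((n + 1)/(6*(n + 7))) − (1/24), i.e. (n - 1)/(8*(n + 7)).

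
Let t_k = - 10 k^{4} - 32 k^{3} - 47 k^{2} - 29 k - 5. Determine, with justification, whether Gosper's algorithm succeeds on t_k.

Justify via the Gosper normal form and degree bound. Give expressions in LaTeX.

t_(k+1)/t_k = (10*k**4 + 72*k**3 + 203*k**2 + 259*k + 123)/(10*k**4 + 32*k**3 + 47*k**2 + 29*k + 5).
So A=1 and B=1, with C=k**4 + 16*k**3/5 + 47*k**2/10 + 29*k/10 + 1/2.
f must satisfy (1)·f(k+1) − (1)·f(k) = k**4 + 16*k**3/5 + 47*k**2/10 + 29*k/10 + 1/2.
d = 5 from the (0,0,4) case.
A polynomial solution: f(k) = k*(2*k**4 + 3*k**3 + 3*k**2 - k - 2)/10.
R(k) = B(k−1)·f(k)/C(k) = k*(2*k**4 + 3*k**3 + 3*k**2 - k - 2)/(10*k**4 + 32*k**3 + 47*k**2 + 29*k + 5); s_k = R·t_k = k*(-2*k**4 - 3*k**3 - 3*k**2 + k + 2).
Verify: -10*k**4 - 32*k**3 - 47*k**2 - 29*k - 5 matches t_k.

Yes. s_k = k \left(- 2 k^{4} - 3 k^{3} - 3 k^{2} + k + 2\right).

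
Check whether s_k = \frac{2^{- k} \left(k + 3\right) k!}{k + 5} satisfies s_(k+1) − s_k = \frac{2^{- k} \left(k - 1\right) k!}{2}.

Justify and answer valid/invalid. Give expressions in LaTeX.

s_(k+1) = (k + 4)*factorial(k + 1)/(2*2**k*(k + 6))
s_(k+1) − s_k = (k**3 + 8*k**2 + 11*k - 16)*factorial(k)/(2*2**k*(k + 5)*(k + 6))
(s_(k+1) − s_k) − t_k = -(k**2 + 4*k - 7)*factorial(k)/(2**k*(k + 5)*(k + 6))

Invalid: residual - \frac{2^{- k} \left(k^{2} + 4 k - 7\right) k!}{\left(k + 5\right) \left(k + 6\right)} ≠ 0.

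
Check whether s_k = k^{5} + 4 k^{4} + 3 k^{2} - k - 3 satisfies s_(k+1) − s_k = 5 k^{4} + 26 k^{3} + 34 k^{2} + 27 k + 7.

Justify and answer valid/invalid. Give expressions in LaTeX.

Valid: the claim telescopes to t_k.

s_(k+1) = -k + (k + 1)**5 + 4*(k + 1)**4 + 3*(k + 1)**2 - 4
s_(k+1) − s_k = 5*k**4 + 26*k**3 + 34*k**2 + 27*k + 7
(s_(k+1) − s_k) − t_k = 0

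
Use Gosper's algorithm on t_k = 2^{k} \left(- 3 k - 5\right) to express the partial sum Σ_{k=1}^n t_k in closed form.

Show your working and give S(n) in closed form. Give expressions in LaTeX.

Compute t_(k+1)/t_k: get 2*(3*k + 8)/(3*k + 5).
Normal form (A,B,C) = (2, 1, k + 5/3).
Need (2)·f(k+1) − (1)·f(k) = k + 5/3.
d = 1 from the (0,0,1) case.
Solve for f: f(k) = (3*k - 1)/3 (degree 1 ≤ 1).
Get s_k = R·t_k = 2**k*(1 - 3*k) with R(k) = B(k−1)f(k)/C(k) = (3*k - 1)/(3*k + 5).
s_(k+1) − s_k = 2**k*(-3*k - 5) = t_k.
Evaluate: s_(n+1) = 2**(n + 1)*(-3*n - 2); subtract s_(1) = -4 ⇒ S(n) = -6*2**n*n - 4*2**n + 4.

S(n) = - 6 \cdot 2^{n} n - 4 \cdot 2^{n} + 4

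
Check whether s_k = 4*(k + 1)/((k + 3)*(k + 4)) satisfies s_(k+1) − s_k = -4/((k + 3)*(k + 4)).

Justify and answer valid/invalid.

Invalid: residual 24/(k**3 + 12*k**2 + 47*k + 60) ≠ 0.

s_(k+1) = 4*(k + 2)/((k + 4)*(k + 5))
s_(k+1) − s_k = 4*(1 - k)/(k**3 + 12*k**2 + 47*k + 60)
(s_(k+1) − s_k) − t_k = 24/(k**3 + 12*k**2 + 47*k + 60)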